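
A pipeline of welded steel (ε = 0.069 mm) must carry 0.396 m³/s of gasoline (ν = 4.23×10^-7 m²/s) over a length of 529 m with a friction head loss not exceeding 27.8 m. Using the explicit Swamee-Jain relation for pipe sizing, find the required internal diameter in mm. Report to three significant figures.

D ≈ 327 mm

Swamee-Jain (Type III): D = 0.66·[ε^1.25·(LQ²/(gh_f))^4.75 + ν·Q^9.4·(L/(gh_f))^5.2]^0.04
LQ²/(gh_f) = 0.3042; L/(gh_f) = 1.940
Term 1 = ε^1.25·(…)^4.75 = 2.21×10^-8; Term 2 = ν·Q^9.4·(…)^5.2 = 2.19×10^-9
D = 0.66·(2.21×10^-8 + 2.19×10^-9)^0.04 = 0.3273 m = 327 mm
Check: V = 4.71 m/s, Re = 3.64×10^6, f = 0.01422, h_f = 26.0 m ≈ 27.8 m ✓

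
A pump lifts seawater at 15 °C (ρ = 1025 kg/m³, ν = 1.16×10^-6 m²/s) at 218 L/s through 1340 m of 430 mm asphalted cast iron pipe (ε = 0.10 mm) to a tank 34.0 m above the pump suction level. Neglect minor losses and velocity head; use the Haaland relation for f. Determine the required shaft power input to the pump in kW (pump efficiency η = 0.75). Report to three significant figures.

P_shaft ≈ 116 kW

V = 4Q/(πD²) = 1.501 m/s; Re = 5.56×10^5; ε/D = 2.33×10^-4; f = 0.01546
h_f = f(L/D)V²/2g = 5.535 m
Total head H = z + h_f = 34.0 + 5.535 = 39.54 m
P_hyd = ρgQH = 1025·9.81·0.218·39.54 = 86.66 kW
P_shaft = P_hyd/η = 86.66/0.75 = 115.6 kW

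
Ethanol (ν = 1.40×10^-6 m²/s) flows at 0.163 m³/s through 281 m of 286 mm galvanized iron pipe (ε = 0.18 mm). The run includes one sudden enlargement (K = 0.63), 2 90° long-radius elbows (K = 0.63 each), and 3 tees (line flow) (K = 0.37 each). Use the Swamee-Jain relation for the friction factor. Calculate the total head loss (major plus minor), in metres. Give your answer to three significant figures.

V = 4Q/(πD²) = 2.537 m/s; V²/2g = 0.3281 m
Re = 5.18×10^5, ε/D = 6.29×10^-4 → f = 0.01851 (Swamee-Jain)
Major: h_f = f(L/D)·V²/2g = 0.01851·982.5·0.3281 = 5.968 m
Minor: ΣK = 3.00; h_m = ΣK·V²/2g = 0.9844 m
Total H_L = 5.968 + 0.9844 = 6.952 m

H_L ≈ 6.95 m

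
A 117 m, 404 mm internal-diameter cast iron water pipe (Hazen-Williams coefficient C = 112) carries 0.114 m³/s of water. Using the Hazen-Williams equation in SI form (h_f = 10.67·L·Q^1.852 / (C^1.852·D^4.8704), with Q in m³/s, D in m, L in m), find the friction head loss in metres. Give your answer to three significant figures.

h_f ≈ 0.296 m

h_f = 10.67·117·0.114^1.852 / (112^1.852·0.404^4.8704) = 0.2963 m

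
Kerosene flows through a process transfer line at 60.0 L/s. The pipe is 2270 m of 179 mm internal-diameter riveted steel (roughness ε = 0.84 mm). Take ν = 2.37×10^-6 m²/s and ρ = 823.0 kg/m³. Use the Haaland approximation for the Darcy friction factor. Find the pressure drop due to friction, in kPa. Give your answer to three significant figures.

Δp ≈ 900 kPa

V = 4Q/(πD²) = 4·0.0600/(π·0.179²) = 2.384 m/s
Re = VD/ν = 2.384·0.179/2.37×10^-6 = 1.80×10^5 → turbulent
ε/D = 0.84/179 = 0.00469
Haaland: f = 0.03035
h_f = f(L/D)V²/(2g) = 0.03035·(2270/0.179)·2.384²/(2·9.81) = 111.5 m
Δp = ρg·h_f = 823.0·9.81·111.5 = 900.4 kPa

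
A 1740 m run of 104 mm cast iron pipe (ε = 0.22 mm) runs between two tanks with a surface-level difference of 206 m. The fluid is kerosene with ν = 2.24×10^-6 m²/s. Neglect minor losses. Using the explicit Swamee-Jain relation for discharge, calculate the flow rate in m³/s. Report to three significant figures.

Swamee-Jain (Type II): Q = -0.965·√(gD⁵h_f/L)·ln[ε/(3.7D) + √(3.17ν²L/(gD³h_f))]
√(gD⁵h_f/L) = √(9.81·0.104⁵·206/1740) = 0.003759
ε/(3.7D) = 5.72×10^-4; √(3.17ν²L/(gD³h_f)) = 1.10×10^-4
Q = -0.965·0.003759·ln(6.821×10^-4) = 0.02645 m³/s
Check: V = 3.11 m/s, Re = 1.45×10^5, f = 0.02514, h_f = 208 m ≈ 206 m ✓

Q ≈ 0.0264 m³/s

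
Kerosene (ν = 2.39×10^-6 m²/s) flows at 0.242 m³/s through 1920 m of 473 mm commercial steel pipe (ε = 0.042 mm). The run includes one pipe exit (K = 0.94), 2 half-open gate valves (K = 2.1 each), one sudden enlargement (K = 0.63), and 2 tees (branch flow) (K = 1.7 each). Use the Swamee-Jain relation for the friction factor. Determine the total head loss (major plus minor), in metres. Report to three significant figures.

H_L ≈ 6.99 m

V = 4Q/(πD²) = 1.377 m/s; V²/2g = 0.09667 m
Re = 2.73×10^5, ε/D = 8.88×10^-5 → f = 0.01554 (Swamee-Jain)
Major: h_f = f(L/D)·V²/2g = 0.01554·4059·0.09667 = 6.100 m
Minor: ΣK = 9.17; h_m = ΣK·V²/2g = 0.8865 m
Total H_L = 6.100 + 0.8865 = 6.986 m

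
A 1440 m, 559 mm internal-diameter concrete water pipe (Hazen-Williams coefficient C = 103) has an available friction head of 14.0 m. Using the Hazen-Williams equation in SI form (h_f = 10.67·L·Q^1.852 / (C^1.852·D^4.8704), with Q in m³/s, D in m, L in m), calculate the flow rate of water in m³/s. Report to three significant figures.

Rearranging: Q = [h_f·C^1.852·D^4.8704 / (10.67·L)]^(1/1.852)
Q = [14.0·103^1.852·0.559^4.8704 / (10.67·1440)]^0.540 = 0.5092 m³/s

Q ≈ 0.509 m³/s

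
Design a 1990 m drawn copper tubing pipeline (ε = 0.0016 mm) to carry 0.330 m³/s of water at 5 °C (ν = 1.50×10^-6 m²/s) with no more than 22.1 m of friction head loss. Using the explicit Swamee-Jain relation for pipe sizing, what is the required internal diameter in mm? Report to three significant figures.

Swamee-Jain (Type III): D = 0.66·[ε^1.25·(LQ²/(gh_f))^4.75 + ν·Q^9.4·(L/(gh_f))^5.2]^0.04
LQ²/(gh_f) = 0.9996; L/(gh_f) = 9.179
Term 1 = ε^1.25·(…)^4.75 = 5.68×10^-8; Term 2 = ν·Q^9.4·(…)^5.2 = 4.54×10^-6
D = 0.66·(5.68×10^-8 + 4.54×10^-6)^0.04 = 0.4037 m = 404 mm
Check: V = 2.58 m/s, Re = 6.94×10^5, f = 0.01243, h_f = 20.8 m ≈ 22.1 m ✓

D ≈ 404 mm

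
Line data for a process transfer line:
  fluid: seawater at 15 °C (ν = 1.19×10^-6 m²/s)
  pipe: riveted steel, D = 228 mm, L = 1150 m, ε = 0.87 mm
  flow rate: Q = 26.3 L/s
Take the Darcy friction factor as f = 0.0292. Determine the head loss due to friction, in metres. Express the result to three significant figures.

h_f ≈ 3.11 m

V = 4Q/(πD²) = 4·0.0263/(π·0.228²) = 0.6442 m/s
h_f = f(L/D)V²/(2g) = 0.02920·(1150/0.228)·0.6442²/(2·9.81) = 3.115 m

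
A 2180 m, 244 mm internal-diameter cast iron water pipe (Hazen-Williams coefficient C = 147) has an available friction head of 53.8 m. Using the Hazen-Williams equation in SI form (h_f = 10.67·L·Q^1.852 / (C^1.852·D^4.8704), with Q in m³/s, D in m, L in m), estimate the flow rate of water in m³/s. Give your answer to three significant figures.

Q ≈ 0.136 m³/s

Rearranging: Q = [h_f·C^1.852·D^4.8704 / (10.67·L)]^(1/1.852)
Q = [53.8·147^1.852·0.244^4.8704 / (10.67·2180)]^0.540 = 0.1358 m³/s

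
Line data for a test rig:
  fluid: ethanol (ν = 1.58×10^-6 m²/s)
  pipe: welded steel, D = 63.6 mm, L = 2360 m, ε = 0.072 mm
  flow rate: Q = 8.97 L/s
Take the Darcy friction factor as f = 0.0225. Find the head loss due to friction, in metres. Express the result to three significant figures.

V = 4Q/(πD²) = 4·0.00897/(π·0.0636²) = 2.824 m/s
h_f = f(L/D)V²/(2g) = 0.02250·(2360/0.0636)·2.824²/(2·9.81) = 339.2 m

h_f ≈ 339 m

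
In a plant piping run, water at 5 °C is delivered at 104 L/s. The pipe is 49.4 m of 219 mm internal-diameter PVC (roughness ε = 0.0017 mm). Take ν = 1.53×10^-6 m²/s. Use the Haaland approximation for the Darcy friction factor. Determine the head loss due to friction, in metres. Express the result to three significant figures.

V = 4Q/(πD²) = 4·0.104/(π·0.219²) = 2.761 m/s
Re = VD/ν = 2.761·0.219/1.53×10^-6 = 3.95×10^5 → turbulent
ε/D = 0.0017/219 = 7.76×10^-6
Haaland: f = 0.01370
h_f = f(L/D)V²/(2g) = 0.01370·(49.4/0.219)·2.761²/(2·9.81) = 1.201 m

h_f ≈ 1.20 m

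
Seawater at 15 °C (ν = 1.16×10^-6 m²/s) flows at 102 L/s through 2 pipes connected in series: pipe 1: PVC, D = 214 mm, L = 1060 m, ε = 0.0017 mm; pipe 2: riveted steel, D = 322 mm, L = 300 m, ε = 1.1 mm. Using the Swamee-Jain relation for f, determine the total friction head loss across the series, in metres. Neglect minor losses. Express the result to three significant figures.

H ≈ 28.7 m

Pipe 1: V = 2.836 m/s, Re = 5.23×10^5, ε/D = 7.94×10^-6, f = 0.01312, h_1 = f(L/D)V²/2g = 26.63 m
Pipe 2: V = 1.253 m/s, Re = 3.48×10^5, ε/D = 0.00342, f = 0.02764, h_2 = f(L/D)V²/2g = 2.059 m
Series → Q common, losses add: H = Σh = 28.69 m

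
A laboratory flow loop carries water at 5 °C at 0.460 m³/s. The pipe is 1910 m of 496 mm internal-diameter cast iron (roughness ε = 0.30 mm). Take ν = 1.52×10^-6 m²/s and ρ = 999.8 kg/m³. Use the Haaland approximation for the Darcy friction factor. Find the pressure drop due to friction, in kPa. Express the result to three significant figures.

Δp ≈ 196 kPa

V = 4Q/(πD²) = 4·0.460/(π·0.496²) = 2.381 m/s
Re = VD/ν = 2.381·0.496/1.52×10^-6 = 7.77×10^5 → turbulent
ε/D = 0.30/496 = 6.05×10^-4
Haaland: f = 0.01796
h_f = f(L/D)V²/(2g) = 0.01796·(1910/0.496)·2.381²/(2·9.81) = 19.98 m
Δp = ρg·h_f = 999.8·9.81·19.98 = 195.9 kPa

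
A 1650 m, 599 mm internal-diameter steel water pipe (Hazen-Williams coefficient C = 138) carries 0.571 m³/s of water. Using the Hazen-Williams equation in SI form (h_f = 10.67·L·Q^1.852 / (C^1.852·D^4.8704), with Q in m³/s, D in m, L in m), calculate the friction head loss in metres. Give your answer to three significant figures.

h_f ≈ 8.24 m

h_f = 10.67·1650·0.571^1.852 / (138^1.852·0.599^4.8704) = 8.240 m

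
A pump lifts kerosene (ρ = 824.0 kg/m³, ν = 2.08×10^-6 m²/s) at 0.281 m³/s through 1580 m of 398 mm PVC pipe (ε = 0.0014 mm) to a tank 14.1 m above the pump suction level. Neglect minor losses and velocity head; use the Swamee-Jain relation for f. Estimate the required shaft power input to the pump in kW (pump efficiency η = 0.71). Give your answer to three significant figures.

V = 4Q/(πD²) = 2.259 m/s; Re = 4.32×10^5; ε/D = 3.52×10^-6; f = 0.01349
h_f = f(L/D)V²/2g = 13.93 m
Total head H = z + h_f = 14.1 + 13.93 = 28.03 m
P_hyd = ρgQH = 824.0·9.81·0.281·28.03 = 63.66 kW
P_shaft = P_hyd/η = 63.66/0.71 = 89.66 kW

P_shaft ≈ 89.7 kW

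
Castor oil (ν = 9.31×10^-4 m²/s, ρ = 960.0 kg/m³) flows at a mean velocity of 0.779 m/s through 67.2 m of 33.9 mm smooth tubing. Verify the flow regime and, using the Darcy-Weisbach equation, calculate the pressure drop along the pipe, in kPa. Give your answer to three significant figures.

Re = VD/ν = 0.779·0.03390/9.31×10^-4 = 28.4 → laminar (Re < 2300)
f = 64/Re = 2.256
h_f = f(L/D)V²/(2g) = 2.256·(67.2/0.03390)·0.779²/(2·9.81) = 138.3 m
Δp = ρg·h_f = 960.0·9.81·138.3 = 1303 kPa

Δp ≈ 1300 kPa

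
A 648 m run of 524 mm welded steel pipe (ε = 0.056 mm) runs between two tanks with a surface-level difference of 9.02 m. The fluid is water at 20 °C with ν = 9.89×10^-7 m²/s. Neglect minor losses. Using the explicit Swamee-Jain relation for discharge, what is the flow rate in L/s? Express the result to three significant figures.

Q ≈ 715 L/s

Swamee-Jain (Type II): Q = -0.965·√(gD⁵h_f/L)·ln[ε/(3.7D) + √(3.17ν²L/(gD³h_f))]
√(gD⁵h_f/L) = √(9.81·0.524⁵·9.02/648) = 0.07345
ε/(3.7D) = 2.89×10^-5; √(3.17ν²L/(gD³h_f)) = 1.26×10^-5
Q = -0.965·0.07345·ln(4.145×10^-5) = 0.7152 m³/s
Check: V = 3.32 m/s, Re = 1.76×10^6, f = 0.01309, h_f = 9.08 m ≈ 9.02 m ✓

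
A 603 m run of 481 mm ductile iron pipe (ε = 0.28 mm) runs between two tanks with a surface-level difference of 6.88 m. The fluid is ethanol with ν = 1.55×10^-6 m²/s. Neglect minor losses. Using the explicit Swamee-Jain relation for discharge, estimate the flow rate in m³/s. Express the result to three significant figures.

Swamee-Jain (Type II): Q = -0.965·√(gD⁵h_f/L)·ln[ε/(3.7D) + √(3.17ν²L/(gD³h_f))]
√(gD⁵h_f/L) = √(9.81·0.481⁵·6.88/603) = 0.05368
ε/(3.7D) = 1.57×10^-4; √(3.17ν²L/(gD³h_f)) = 2.47×10^-5
Q = -0.965·0.05368·ln(1.821×10^-4) = 0.4461 m³/s
Check: V = 2.45 m/s, Re = 7.62×10^5, f = 0.01798, h_f = 6.92 m ≈ 6.88 m ✓

Q ≈ 0.446 m³/s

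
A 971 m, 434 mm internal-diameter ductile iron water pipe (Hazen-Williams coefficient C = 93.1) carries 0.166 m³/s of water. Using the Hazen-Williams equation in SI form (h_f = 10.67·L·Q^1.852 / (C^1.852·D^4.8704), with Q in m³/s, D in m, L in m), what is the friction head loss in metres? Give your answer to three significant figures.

h_f ≈ 4.90 m

h_f = 10.67·971·0.166^1.852 / (93.1^1.852·0.434^4.8704) = 4.899 m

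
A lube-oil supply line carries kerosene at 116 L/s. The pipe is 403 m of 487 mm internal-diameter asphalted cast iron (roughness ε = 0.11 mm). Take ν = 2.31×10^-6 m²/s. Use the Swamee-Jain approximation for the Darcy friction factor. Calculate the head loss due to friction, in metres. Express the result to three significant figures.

h_f ≈ 0.300 m

V = 4Q/(πD²) = 4·0.116/(π·0.487²) = 0.6227 m/s
Re = VD/ν = 0.6227·0.487/2.31×10^-6 = 1.31×10^5 → turbulent
ε/D = 0.11/487 = 2.26×10^-4
Swamee-Jain: f = 0.01834
h_f = f(L/D)V²/(2g) = 0.01834·(403/0.487)·0.6227²/(2·9.81) = 0.3000 m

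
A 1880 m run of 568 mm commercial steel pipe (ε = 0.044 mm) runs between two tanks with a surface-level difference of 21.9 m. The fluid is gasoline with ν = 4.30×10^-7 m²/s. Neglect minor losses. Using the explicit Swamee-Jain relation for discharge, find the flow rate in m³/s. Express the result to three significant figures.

Swamee-Jain (Type II): Q = -0.965·√(gD⁵h_f/L)·ln[ε/(3.7D) + √(3.17ν²L/(gD³h_f))]
√(gD⁵h_f/L) = √(9.81·0.568⁵·21.9/1880) = 0.08220
ε/(3.7D) = 2.09×10^-5; √(3.17ν²L/(gD³h_f)) = 5.29×10^-6
Q = -0.965·0.08220·ln(2.623×10^-5) = 0.8367 m³/s
Check: V = 3.30 m/s, Re = 4.36×10^6, f = 0.01198, h_f = 22.0 m ≈ 21.9 m ✓

Q ≈ 0.837 m³/s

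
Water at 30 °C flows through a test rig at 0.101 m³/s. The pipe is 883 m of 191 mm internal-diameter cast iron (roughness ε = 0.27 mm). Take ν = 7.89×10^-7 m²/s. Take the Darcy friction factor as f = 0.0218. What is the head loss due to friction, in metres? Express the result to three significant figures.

h_f ≈ 63.8 m

V = 4Q/(πD²) = 4·0.101/(π·0.191²) = 3.525 m/s
h_f = f(L/D)V²/(2g) = 0.02180·(883/0.191)·3.525²/(2·9.81) = 63.83 m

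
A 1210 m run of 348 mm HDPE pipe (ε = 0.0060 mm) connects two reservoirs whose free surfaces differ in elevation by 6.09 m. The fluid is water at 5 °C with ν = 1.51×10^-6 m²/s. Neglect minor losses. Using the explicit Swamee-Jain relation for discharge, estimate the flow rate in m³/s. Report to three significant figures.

Swamee-Jain (Type II): Q = -0.965·√(gD⁵h_f/L)·ln[ε/(3.7D) + √(3.17ν²L/(gD³h_f))]
√(gD⁵h_f/L) = √(9.81·0.348⁵·6.09/1210) = 0.01587
ε/(3.7D) = 4.66×10^-6; √(3.17ν²L/(gD³h_f)) = 5.89×10^-5
Q = -0.965·0.01587·ln(6.360×10^-5) = 0.1480 m³/s
Check: V = 1.56 m/s, Re = 3.59×10^5, f = 0.01413, h_f = 6.06 m ≈ 6.09 m ✓

Q ≈ 0.148 m³/s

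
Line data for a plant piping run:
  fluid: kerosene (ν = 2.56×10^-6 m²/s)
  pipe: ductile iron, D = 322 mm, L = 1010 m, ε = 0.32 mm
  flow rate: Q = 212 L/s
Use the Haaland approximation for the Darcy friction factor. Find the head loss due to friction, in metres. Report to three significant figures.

V = 4Q/(πD²) = 4·0.212/(π·0.322²) = 2.603 m/s
Re = VD/ν = 2.603·0.322/2.56×10^-6 = 3.27×10^5 → turbulent
ε/D = 0.32/322 = 9.94×10^-4
Haaland: f = 0.02043
h_f = f(L/D)V²/(2g) = 0.02043·(1010/0.322)·2.603²/(2·9.81) = 22.14 m

h_f ≈ 22.1 m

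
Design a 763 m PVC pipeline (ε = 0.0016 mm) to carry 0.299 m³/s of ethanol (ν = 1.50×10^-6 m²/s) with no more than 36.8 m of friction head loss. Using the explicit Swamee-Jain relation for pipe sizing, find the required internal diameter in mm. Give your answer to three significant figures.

D ≈ 287 mm

Swamee-Jain (Type III): D = 0.66·[ε^1.25·(LQ²/(gh_f))^4.75 + ν·Q^9.4·(L/(gh_f))^5.2]^0.04
LQ²/(gh_f) = 0.1890; L/(gh_f) = 2.114
Term 1 = ε^1.25·(…)^4.75 = 2.08×10^-11; Term 2 = ν·Q^9.4·(…)^5.2 = 8.66×10^-10
D = 0.66·(2.08×10^-11 + 8.66×10^-10)^0.04 = 0.2867 m = 287 mm
Check: V = 4.63 m/s, Re = 8.85×10^5, f = 0.01198, h_f = 34.8 m ≈ 36.8 m ✓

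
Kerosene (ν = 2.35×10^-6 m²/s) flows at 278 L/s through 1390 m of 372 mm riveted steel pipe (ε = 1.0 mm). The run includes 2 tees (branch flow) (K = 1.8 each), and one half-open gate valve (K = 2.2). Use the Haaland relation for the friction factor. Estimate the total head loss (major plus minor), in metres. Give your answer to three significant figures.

V = 4Q/(πD²) = 2.558 m/s; V²/2g = 0.3335 m
Re = 4.05×10^5, ε/D = 0.00269 → f = 0.02575 (Haaland)
Major: h_f = f(L/D)·V²/2g = 0.02575·3737·0.3335 = 32.09 m
Minor: ΣK = 5.80; h_m = ΣK·V²/2g = 1.934 m
Total H_L = 32.09 + 1.934 = 34.02 m

H_L ≈ 34.0 m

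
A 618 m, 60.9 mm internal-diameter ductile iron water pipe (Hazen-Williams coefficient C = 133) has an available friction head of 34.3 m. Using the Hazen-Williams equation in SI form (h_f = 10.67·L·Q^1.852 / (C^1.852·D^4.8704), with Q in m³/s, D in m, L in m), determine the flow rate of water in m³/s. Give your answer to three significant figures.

Q ≈ 0.00495 m³/s

Rearranging: Q = [h_f·C^1.852·D^4.8704 / (10.67·L)]^(1/1.852)
Q = [34.3·133^1.852·0.0609^4.8704 / (10.67·618)]^0.540 = 0.004948 m³/s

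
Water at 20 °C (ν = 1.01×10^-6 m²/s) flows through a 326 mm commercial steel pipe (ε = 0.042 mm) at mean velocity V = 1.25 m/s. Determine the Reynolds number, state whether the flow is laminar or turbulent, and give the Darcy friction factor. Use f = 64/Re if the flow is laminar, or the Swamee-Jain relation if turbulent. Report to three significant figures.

Re = VD/ν = 1.250·0.326/1.01×10^-6 = 4.03×10^5
Re > 4000 → turbulent; ε/D = 1.29×10^-4
Swamee-Jain: f = 0.01515

Re ≈ 4.03×10^5; turbulent; f ≈ 0.0151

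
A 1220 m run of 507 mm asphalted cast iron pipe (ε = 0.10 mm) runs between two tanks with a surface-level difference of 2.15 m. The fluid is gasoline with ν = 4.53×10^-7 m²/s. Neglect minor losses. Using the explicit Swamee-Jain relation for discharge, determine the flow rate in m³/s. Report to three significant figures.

Q ≈ 0.222 m³/s

Swamee-Jain (Type II): Q = -0.965·√(gD⁵h_f/L)·ln[ε/(3.7D) + √(3.17ν²L/(gD³h_f))]
√(gD⁵h_f/L) = √(9.81·0.507⁵·2.15/1220) = 0.02407
ε/(3.7D) = 5.33×10^-5; √(3.17ν²L/(gD³h_f)) = 1.70×10^-5
Q = -0.965·0.02407·ln(7.030×10^-5) = 0.2221 m³/s
Check: V = 1.10 m/s, Re = 1.23×10^6, f = 0.01458, h_f = 2.16 m ≈ 2.15 m ✓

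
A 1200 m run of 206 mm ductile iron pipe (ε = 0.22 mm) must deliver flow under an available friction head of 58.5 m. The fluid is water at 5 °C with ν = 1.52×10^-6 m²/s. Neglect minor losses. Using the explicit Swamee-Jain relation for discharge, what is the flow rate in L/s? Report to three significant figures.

Q ≈ 103 L/s

Swamee-Jain (Type II): Q = -0.965·√(gD⁵h_f/L)·ln[ε/(3.7D) + √(3.17ν²L/(gD³h_f))]
√(gD⁵h_f/L) = √(9.81·0.206⁵·58.5/1200) = 0.01332
ε/(3.7D) = 2.89×10^-4; √(3.17ν²L/(gD³h_f)) = 4.19×10^-5
Q = -0.965·0.01332·ln(3.305×10^-4) = 0.1030 m³/s
Check: V = 3.09 m/s, Re = 4.19×10^5, f = 0.02076, h_f = 58.9 m ≈ 58.5 m ✓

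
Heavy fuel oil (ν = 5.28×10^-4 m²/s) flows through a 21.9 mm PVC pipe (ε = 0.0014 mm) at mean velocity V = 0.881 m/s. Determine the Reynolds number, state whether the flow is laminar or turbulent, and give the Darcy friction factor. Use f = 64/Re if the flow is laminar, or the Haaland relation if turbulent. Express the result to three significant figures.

Re = VD/ν = 0.8810·0.0219/5.28×10^-4 = 36.5
Re < 2300 → laminar → f = 64/Re = 1.751

Re ≈ 36.5; laminar; f = 64/Re ≈ 1.75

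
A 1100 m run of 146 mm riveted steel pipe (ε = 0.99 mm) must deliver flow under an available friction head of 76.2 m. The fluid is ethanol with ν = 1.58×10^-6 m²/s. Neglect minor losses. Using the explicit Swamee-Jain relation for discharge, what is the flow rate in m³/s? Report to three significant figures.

Q ≈ 0.0406 m³/s

Swamee-Jain (Type II): Q = -0.965·√(gD⁵h_f/L)·ln[ε/(3.7D) + √(3.17ν²L/(gD³h_f))]
√(gD⁵h_f/L) = √(9.81·0.146⁵·76.2/1100) = 0.006714
ε/(3.7D) = 0.00183; √(3.17ν²L/(gD³h_f)) = 6.12×10^-5
Q = -0.965·0.006714·ln(0.001894) = 0.04062 m³/s
Check: V = 2.43 m/s, Re = 2.24×10^5, f = 0.03388, h_f = 76.6 m ≈ 76.2 m ✓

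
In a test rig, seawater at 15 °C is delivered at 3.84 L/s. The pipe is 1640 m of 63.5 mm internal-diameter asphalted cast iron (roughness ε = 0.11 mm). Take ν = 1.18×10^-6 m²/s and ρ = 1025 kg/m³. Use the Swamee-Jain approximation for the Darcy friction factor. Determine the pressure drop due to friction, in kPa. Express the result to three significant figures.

V = 4Q/(πD²) = 4·0.00384/(π·0.0635²) = 1.213 m/s
Re = VD/ν = 1.213·0.0635/1.18×10^-6 = 6.53×10^4 → turbulent
ε/D = 0.11/63.5 = 0.00173
Swamee-Jain: f = 0.02546
h_f = f(L/D)V²/(2g) = 0.02546·(1640/0.0635)·1.213²/(2·9.81) = 49.26 m
Δp = ρg·h_f = 1025·9.81·49.26 = 495.4 kPa

Δp ≈ 495 kPa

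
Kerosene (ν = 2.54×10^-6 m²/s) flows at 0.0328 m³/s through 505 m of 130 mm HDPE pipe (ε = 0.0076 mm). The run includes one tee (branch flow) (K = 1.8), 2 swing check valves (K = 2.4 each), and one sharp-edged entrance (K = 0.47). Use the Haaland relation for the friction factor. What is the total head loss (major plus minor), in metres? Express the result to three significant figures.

V = 4Q/(πD²) = 2.471 m/s; V²/2g = 0.3112 m
Re = 1.26×10^5, ε/D = 5.85×10^-5 → f = 0.01727 (Haaland)
Major: h_f = f(L/D)·V²/2g = 0.01727·3885·0.3112 = 20.88 m
Minor: ΣK = 7.07; h_m = ΣK·V²/2g = 2.200 m
Total H_L = 20.88 + 2.200 = 23.08 m

H_L ≈ 23.1 m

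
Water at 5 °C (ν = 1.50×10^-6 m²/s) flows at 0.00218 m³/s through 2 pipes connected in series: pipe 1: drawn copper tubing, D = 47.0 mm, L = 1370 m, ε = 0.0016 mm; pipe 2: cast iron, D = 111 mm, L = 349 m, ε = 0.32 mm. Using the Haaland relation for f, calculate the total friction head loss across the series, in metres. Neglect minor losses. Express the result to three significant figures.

Pipe 1: V = 1.257 m/s, Re = 3.94×10^4, ε/D = 3.40×10^-5, f = 0.02195, h_1 = f(L/D)V²/2g = 51.48 m
Pipe 2: V = 0.2253 m/s, Re = 1.67×10^4, ε/D = 0.00288, f = 0.03182, h_2 = f(L/D)V²/2g = 0.2588 m
Series → Q common, losses add: H = Σh = 51.74 m

H ≈ 51.7 m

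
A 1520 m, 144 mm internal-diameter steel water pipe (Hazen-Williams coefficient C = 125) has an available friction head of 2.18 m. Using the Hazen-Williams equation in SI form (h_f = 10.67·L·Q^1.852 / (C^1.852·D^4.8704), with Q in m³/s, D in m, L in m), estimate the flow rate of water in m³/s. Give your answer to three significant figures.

Rearranging: Q = [h_f·C^1.852·D^4.8704 / (10.67·L)]^(1/1.852)
Q = [2.18·125^1.852·0.144^4.8704 / (10.67·1520)]^0.540 = 0.006210 m³/s

Q ≈ 0.00621 m³/s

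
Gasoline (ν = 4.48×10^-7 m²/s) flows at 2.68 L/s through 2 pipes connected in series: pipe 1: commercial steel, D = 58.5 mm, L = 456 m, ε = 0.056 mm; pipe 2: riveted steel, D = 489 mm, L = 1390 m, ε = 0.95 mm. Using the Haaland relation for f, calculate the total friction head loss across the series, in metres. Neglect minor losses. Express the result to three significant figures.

Pipe 1: V = 0.9971 m/s, Re = 1.30×10^5, ε/D = 9.57×10^-4, f = 0.02134, h_1 = f(L/D)V²/2g = 8.428 m
Pipe 2: V = 0.01427 m/s, Re = 1.56×10^4, ε/D = 0.00194, f = 0.03066, h_2 = f(L/D)V²/2g = 9.046×10^-4 m
Series → Q common, losses add: H = Σh = 8.429 m

H ≈ 8.43 m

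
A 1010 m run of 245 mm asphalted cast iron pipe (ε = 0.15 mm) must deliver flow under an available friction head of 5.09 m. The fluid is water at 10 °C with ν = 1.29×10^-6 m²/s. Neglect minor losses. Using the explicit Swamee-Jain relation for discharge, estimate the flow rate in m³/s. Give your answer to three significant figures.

Swamee-Jain (Type II): Q = -0.965·√(gD⁵h_f/L)·ln[ε/(3.7D) + √(3.17ν²L/(gD³h_f))]
√(gD⁵h_f/L) = √(9.81·0.245⁵·5.09/1010) = 0.006606
ε/(3.7D) = 1.65×10^-4; √(3.17ν²L/(gD³h_f)) = 8.52×10^-5
Q = -0.965·0.006606·ln(2.507×10^-4) = 0.05286 m³/s
Check: V = 1.12 m/s, Re = 2.13×10^5, f = 0.01940, h_f = 5.13 m ≈ 5.09 m ✓

Q ≈ 0.0529 m³/s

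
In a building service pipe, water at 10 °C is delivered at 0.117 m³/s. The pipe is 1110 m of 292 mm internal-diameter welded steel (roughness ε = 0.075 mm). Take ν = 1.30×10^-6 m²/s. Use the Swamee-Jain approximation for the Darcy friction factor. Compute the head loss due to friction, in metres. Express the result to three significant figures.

V = 4Q/(πD²) = 4·0.117/(π·0.292²) = 1.747 m/s
Re = VD/ν = 1.747·0.292/1.30×10^-6 = 3.92×10^5 → turbulent
ε/D = 0.075/292 = 2.57×10^-4
Swamee-Jain: f = 0.01634
h_f = f(L/D)V²/(2g) = 0.01634·(1110/0.292)·1.747²/(2·9.81) = 9.661 m

h_f ≈ 9.66 m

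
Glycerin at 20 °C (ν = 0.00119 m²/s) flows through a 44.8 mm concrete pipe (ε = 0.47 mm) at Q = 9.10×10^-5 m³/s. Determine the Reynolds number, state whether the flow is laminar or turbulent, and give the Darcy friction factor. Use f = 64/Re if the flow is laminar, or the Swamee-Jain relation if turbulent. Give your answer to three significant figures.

V = 4Q/(πD²) = 0.05773 m/s
Re = VD/ν = 0.05773·0.0448/0.00119 = 2.17
Re < 2300 → laminar → f = 64/Re = 29.45

Re ≈ 2.17; laminar; f = 64/Re ≈ 29.4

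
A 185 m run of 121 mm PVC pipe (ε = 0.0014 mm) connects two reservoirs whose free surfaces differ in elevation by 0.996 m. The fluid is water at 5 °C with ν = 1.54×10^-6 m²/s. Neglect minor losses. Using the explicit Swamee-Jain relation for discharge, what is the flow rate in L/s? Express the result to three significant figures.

Q ≈ 9.21 L/s

Swamee-Jain (Type II): Q = -0.965·√(gD⁵h_f/L)·ln[ε/(3.7D) + √(3.17ν²L/(gD³h_f))]
√(gD⁵h_f/L) = √(9.81·0.121⁵·0.996/185) = 0.001170
ε/(3.7D) = 3.13×10^-6; √(3.17ν²L/(gD³h_f)) = 2.83×10^-4
Q = -0.965·0.001170·ln(2.866×10^-4) = 0.009213 m³/s
Check: V = 0.801 m/s, Re = 6.30×10^4, f = 0.01978, h_f = 0.989 m ≈ 0.996 m ✓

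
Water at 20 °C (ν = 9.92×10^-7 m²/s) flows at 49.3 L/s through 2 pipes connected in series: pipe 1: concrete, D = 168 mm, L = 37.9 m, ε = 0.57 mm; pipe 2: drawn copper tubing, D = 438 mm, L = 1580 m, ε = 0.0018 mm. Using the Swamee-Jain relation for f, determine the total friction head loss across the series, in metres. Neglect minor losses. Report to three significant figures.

Pipe 1: V = 2.224 m/s, Re = 3.77×10^5, ε/D = 0.00339, f = 0.02755, h_1 = f(L/D)V²/2g = 1.567 m
Pipe 2: V = 0.3272 m/s, Re = 1.44×10^5, ε/D = 4.11×10^-6, f = 0.01660, h_2 = f(L/D)V²/2g = 0.3267 m
Series → Q common, losses add: H = Σh = 1.894 m

H ≈ 1.89 m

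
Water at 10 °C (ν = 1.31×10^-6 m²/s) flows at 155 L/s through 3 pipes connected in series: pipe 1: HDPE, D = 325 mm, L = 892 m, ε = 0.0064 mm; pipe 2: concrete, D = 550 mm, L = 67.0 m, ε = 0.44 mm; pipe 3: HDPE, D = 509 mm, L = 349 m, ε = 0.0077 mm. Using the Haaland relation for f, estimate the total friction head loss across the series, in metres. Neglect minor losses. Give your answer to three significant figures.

H ≈ 6.92 m

Pipe 1: V = 1.868 m/s, Re = 4.64×10^5, ε/D = 1.97×10^-5, f = 0.01346, h_1 = f(L/D)V²/2g = 6.574 m
Pipe 2: V = 0.6524 m/s, Re = 2.74×10^5, ε/D = 8.00×10^-4, f = 0.01972, h_2 = f(L/D)V²/2g = 0.05212 m
Pipe 3: V = 0.7617 m/s, Re = 2.96×10^5, ε/D = 1.51×10^-5, f = 0.01450, h_3 = f(L/D)V²/2g = 0.2941 m
Series → Q common, losses add: H = Σh = 6.920 m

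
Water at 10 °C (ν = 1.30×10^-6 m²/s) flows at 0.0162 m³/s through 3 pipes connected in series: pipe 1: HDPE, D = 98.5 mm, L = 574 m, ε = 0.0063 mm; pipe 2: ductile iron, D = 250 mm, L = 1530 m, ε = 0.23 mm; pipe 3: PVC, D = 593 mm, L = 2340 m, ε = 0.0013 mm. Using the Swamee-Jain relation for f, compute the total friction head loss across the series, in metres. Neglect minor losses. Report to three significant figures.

H ≈ 23.2 m

Pipe 1: V = 2.126 m/s, Re = 1.61×10^5, ε/D = 6.40×10^-5, f = 0.01671, h_1 = f(L/D)V²/2g = 22.43 m
Pipe 2: V = 0.3300 m/s, Re = 6.35×10^4, ε/D = 9.20×10^-4, f = 0.02320, h_2 = f(L/D)V²/2g = 0.7883 m
Pipe 3: V = 0.05866 m/s, Re = 2.68×10^4, ε/D = 2.19×10^-6, f = 0.02403, h_3 = f(L/D)V²/2g = 0.01663 m
Series → Q common, losses add: H = Σh = 23.23 m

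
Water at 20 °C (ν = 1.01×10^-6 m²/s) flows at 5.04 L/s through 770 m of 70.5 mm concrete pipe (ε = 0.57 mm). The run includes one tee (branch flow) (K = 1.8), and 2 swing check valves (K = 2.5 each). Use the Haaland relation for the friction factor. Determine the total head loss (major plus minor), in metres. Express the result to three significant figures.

V = 4Q/(πD²) = 1.291 m/s; V²/2g = 0.08496 m
Re = 9.01×10^4, ε/D = 0.00809 → f = 0.03609 (Haaland)
Major: h_f = f(L/D)·V²/2g = 0.03609·10922·0.08496 = 33.49 m
Minor: ΣK = 6.80; h_m = ΣK·V²/2g = 0.5777 m
Total H_L = 33.49 + 0.5777 = 34.07 m

H_L ≈ 34.1 m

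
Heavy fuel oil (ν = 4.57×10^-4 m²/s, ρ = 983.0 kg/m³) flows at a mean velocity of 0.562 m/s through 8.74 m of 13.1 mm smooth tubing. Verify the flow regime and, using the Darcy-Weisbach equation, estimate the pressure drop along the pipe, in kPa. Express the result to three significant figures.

Re = VD/ν = 0.562·0.01310/4.57×10^-4 = 16.1 → laminar (Re < 2300)
f = 64/Re = 3.973
h_f = f(L/D)V²/(2g) = 3.973·(8.74/0.01310)·0.562²/(2·9.81) = 42.67 m
Δp = ρg·h_f = 983.0·9.81·42.67 = 411.5 kPa

Δp ≈ 411 kPa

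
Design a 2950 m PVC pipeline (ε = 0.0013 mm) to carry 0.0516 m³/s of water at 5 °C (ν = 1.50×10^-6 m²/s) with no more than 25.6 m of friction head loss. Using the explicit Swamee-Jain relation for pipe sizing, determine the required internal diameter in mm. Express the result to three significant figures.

D ≈ 211 mm

Swamee-Jain (Type III): D = 0.66·[ε^1.25·(LQ²/(gh_f))^4.75 + ν·Q^9.4·(L/(gh_f))^5.2]^0.04
LQ²/(gh_f) = 0.03128; L/(gh_f) = 11.75
Term 1 = ε^1.25·(…)^4.75 = 3.12×10^-15; Term 2 = ν·Q^9.4·(…)^5.2 = 4.35×10^-13
D = 0.66·(3.12×10^-15 + 4.35×10^-13)^0.04 = 0.2115 m = 211 mm
Check: V = 1.47 m/s, Re = 2.07×10^5, f = 0.01548, h_f = 23.8 m ≈ 25.6 m ✓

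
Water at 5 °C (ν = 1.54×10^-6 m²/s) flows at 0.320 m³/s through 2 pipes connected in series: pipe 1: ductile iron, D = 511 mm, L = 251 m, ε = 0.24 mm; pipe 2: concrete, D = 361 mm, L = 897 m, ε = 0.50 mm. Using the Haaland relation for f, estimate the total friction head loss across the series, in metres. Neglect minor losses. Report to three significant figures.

Pipe 1: V = 1.560 m/s, Re = 5.18×10^5, ε/D = 4.70×10^-4, f = 0.01735, h_1 = f(L/D)V²/2g = 1.058 m
Pipe 2: V = 3.126 m/s, Re = 7.33×10^5, ε/D = 0.00139, f = 0.02162, h_2 = f(L/D)V²/2g = 26.76 m
Series → Q common, losses add: H = Σh = 27.82 m

H ≈ 27.8 m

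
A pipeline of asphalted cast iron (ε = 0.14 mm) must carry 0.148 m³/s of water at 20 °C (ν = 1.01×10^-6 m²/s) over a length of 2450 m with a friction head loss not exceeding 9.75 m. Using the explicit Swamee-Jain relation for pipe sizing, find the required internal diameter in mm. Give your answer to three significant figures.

Swamee-Jain (Type III): D = 0.66·[ε^1.25·(LQ²/(gh_f))^4.75 + ν·Q^9.4·(L/(gh_f))^5.2]^0.04
LQ²/(gh_f) = 0.5611; L/(gh_f) = 25.61
Term 1 = ε^1.25·(…)^4.75 = 9.78×10^-7; Term 2 = ν·Q^9.4·(…)^5.2 = 3.38×10^-7
D = 0.66·(9.78×10^-7 + 3.38×10^-7)^0.04 = 0.3840 m = 384 mm
Check: V = 1.28 m/s, Re = 4.86×10^5, f = 0.01689, h_f = 8.97 m ≈ 9.75 m ✓

D ≈ 384 mm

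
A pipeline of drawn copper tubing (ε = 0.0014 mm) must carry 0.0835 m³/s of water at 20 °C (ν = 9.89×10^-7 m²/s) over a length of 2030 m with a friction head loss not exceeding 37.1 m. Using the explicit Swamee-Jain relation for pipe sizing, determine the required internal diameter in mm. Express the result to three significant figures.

Swamee-Jain (Type III): D = 0.66·[ε^1.25·(LQ²/(gh_f))^4.75 + ν·Q^9.4·(L/(gh_f))^5.2]^0.04
LQ²/(gh_f) = 0.03889; L/(gh_f) = 5.578
Term 1 = ε^1.25·(…)^4.75 = 9.65×10^-15; Term 2 = ν·Q^9.4·(…)^5.2 = 5.50×10^-13
D = 0.66·(9.65×10^-15 + 5.50×10^-13)^0.04 = 0.2135 m = 214 mm
Check: V = 2.33 m/s, Re = 5.03×10^5, f = 0.01318, h_f = 34.7 m ≈ 37.1 m ✓

D ≈ 214 mm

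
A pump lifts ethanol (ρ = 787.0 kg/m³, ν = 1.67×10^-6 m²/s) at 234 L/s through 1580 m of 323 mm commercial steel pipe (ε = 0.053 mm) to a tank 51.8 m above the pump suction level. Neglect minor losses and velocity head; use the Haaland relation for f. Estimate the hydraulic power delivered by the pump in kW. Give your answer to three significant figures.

P_hyd ≈ 148 kW

V = 4Q/(πD²) = 2.856 m/s; Re = 5.52×10^5; ε/D = 1.64×10^-4; f = 0.01481
h_f = f(L/D)V²/2g = 30.11 m
Total head H = z + h_f = 51.8 + 30.11 = 81.91 m
P_hyd = ρgQH = 787.0·9.81·0.234·81.91 = 148.0 kW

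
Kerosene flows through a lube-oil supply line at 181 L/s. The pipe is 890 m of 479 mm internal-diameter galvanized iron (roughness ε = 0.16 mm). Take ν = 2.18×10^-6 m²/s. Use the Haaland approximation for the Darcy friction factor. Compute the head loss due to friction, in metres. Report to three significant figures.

V = 4Q/(πD²) = 4·0.181/(π·0.479²) = 1.004 m/s
Re = VD/ν = 1.004·0.479/2.18×10^-6 = 2.21×10^5 → turbulent
ε/D = 0.16/479 = 3.34×10^-4
Haaland: f = 0.01753
h_f = f(L/D)V²/(2g) = 0.01753·(890/0.479)·1.004²/(2·9.81) = 1.675 m

h_f ≈ 1.67 m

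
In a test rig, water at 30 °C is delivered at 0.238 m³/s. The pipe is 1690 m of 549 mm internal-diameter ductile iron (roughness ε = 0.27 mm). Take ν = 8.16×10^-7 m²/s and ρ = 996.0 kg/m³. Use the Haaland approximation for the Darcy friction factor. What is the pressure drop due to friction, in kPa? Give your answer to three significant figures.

Δp ≈ 26.8 kPa

V = 4Q/(πD²) = 4·0.238/(π·0.549²) = 1.005 m/s
Re = VD/ν = 1.005·0.549/8.16×10^-7 = 6.76×10^5 → turbulent
ε/D = 0.27/549 = 4.92×10^-4
Haaland: f = 0.01732
h_f = f(L/D)V²/(2g) = 0.01732·(1690/0.549)·1.005²/(2·9.81) = 2.746 m
Δp = ρg·h_f = 996.0·9.81·2.746 = 26.83 kPa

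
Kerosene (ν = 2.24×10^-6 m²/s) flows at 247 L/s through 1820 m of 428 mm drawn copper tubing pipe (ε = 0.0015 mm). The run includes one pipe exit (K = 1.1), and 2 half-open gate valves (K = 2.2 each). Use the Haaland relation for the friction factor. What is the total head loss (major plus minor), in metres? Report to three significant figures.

V = 4Q/(πD²) = 1.717 m/s; V²/2g = 0.1502 m
Re = 3.28×10^5, ε/D = 3.50×10^-6 → f = 0.01413 (Haaland)
Major: h_f = f(L/D)·V²/2g = 0.01413·4252·0.1502 = 9.029 m
Minor: ΣK = 5.50; h_m = ΣK·V²/2g = 0.8262 m
Total H_L = 9.029 + 0.8262 = 9.856 m

H_L ≈ 9.86 m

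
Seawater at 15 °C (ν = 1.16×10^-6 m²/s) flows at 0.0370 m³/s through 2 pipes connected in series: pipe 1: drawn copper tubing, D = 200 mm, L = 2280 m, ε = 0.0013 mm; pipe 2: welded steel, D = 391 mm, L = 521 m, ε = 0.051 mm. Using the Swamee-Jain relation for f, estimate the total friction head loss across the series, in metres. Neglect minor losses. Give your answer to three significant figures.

Pipe 1: V = 1.178 m/s, Re = 2.03×10^5, ε/D = 6.50×10^-6, f = 0.01555, h_1 = f(L/D)V²/2g = 12.53 m
Pipe 2: V = 0.3081 m/s, Re = 1.04×10^5, ε/D = 1.30×10^-4, f = 0.01850, h_2 = f(L/D)V²/2g = 0.1193 m
Series → Q common, losses add: H = Σh = 12.65 m

H ≈ 12.6 m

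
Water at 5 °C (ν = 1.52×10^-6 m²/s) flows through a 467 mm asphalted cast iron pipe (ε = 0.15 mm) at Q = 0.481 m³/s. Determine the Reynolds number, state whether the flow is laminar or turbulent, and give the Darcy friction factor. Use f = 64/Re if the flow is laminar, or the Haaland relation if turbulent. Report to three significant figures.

V = 4Q/(πD²) = 2.808 m/s
Re = VD/ν = 2.808·0.467/1.52×10^-6 = 8.63×10^5
Re > 4000 → turbulent; ε/D = 3.21×10^-4
Haaland: f = 0.01588

Re ≈ 8.63×10^5; turbulent; f ≈ 0.0159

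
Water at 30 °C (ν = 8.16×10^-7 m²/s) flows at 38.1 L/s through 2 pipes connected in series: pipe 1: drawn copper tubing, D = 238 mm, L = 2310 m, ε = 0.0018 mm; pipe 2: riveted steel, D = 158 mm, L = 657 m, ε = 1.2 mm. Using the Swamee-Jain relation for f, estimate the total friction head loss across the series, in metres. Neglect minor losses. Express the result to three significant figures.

H ≈ 33.4 m

Pipe 1: V = 0.8564 m/s, Re = 2.50×10^5, ε/D = 7.56×10^-6, f = 0.01496, h_1 = f(L/D)V²/2g = 5.428 m
Pipe 2: V = 1.943 m/s, Re = 3.76×10^5, ε/D = 0.00759, f = 0.03491, h_2 = f(L/D)V²/2g = 27.94 m
Series → Q common, losses add: H = Σh = 33.36 m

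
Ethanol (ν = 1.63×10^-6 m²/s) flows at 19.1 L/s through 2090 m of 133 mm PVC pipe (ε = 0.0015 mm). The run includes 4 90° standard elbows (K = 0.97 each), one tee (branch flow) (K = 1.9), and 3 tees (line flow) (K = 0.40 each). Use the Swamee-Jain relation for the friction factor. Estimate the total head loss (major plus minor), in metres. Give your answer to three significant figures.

V = 4Q/(πD²) = 1.375 m/s; V²/2g = 0.09633 m
Re = 1.12×10^5, ε/D = 1.13×10^-5 → f = 0.01752 (Swamee-Jain)
Major: h_f = f(L/D)·V²/2g = 0.01752·15714·0.09633 = 26.52 m
Minor: ΣK = 6.98; h_m = ΣK·V²/2g = 0.6724 m
Total H_L = 26.52 + 0.6724 = 27.19 m

H_L ≈ 27.2 m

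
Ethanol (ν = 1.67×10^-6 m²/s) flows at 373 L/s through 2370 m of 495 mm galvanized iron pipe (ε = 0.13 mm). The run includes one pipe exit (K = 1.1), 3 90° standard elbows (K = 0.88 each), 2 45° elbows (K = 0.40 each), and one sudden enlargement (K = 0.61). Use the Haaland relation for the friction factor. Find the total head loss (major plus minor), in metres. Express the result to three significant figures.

V = 4Q/(πD²) = 1.938 m/s; V²/2g = 0.1915 m
Re = 5.75×10^5, ε/D = 2.63×10^-4 → f = 0.01570 (Haaland)
Major: h_f = f(L/D)·V²/2g = 0.01570·4788·0.1915 = 14.39 m
Minor: ΣK = 5.15; h_m = ΣK·V²/2g = 0.9861 m
Total H_L = 14.39 + 0.9861 = 15.38 m

H_L ≈ 15.4 m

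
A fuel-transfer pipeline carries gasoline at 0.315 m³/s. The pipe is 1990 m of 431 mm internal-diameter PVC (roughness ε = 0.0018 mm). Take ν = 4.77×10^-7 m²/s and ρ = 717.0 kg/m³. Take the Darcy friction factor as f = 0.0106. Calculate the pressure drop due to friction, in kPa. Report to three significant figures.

V = 4Q/(πD²) = 4·0.315/(π·0.431²) = 2.159 m/s
h_f = f(L/D)V²/(2g) = 0.01060·(1990/0.431)·2.159²/(2·9.81) = 11.63 m
Δp = ρg·h_f = 717.0·9.81·11.63 = 81.79 kPa

Δp ≈ 81.8 kPa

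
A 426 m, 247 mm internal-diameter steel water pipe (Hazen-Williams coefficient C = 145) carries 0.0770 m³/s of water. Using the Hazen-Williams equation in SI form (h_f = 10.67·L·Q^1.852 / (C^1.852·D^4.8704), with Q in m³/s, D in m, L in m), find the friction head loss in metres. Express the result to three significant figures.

h_f = 10.67·426·0.0770^1.852 / (145^1.852·0.247^4.8704) = 3.551 m

h_f ≈ 3.55 m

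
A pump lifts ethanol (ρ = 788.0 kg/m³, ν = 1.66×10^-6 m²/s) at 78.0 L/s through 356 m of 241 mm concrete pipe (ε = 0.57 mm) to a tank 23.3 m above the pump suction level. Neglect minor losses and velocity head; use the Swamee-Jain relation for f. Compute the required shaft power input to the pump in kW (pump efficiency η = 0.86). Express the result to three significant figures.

P_shaft ≈ 20.2 kW

V = 4Q/(πD²) = 1.710 m/s; Re = 2.48×10^5; ε/D = 0.00237; f = 0.02531
h_f = f(L/D)V²/2g = 5.571 m
Total head H = z + h_f = 23.3 + 5.571 = 28.87 m
P_hyd = ρgQH = 788.0·9.81·0.0780·28.87 = 17.41 kW
P_shaft = P_hyd/η = 17.41/0.86 = 20.24 kW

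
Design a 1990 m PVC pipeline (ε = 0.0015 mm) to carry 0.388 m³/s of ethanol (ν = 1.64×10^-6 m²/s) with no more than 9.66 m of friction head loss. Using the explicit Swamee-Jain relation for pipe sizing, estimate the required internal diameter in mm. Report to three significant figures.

D ≈ 511 mm

Swamee-Jain (Type III): D = 0.66·[ε^1.25·(LQ²/(gh_f))^4.75 + ν·Q^9.4·(L/(gh_f))^5.2]^0.04
LQ²/(gh_f) = 3.161; L/(gh_f) = 21.00
Term 1 = ε^1.25·(…)^4.75 = 1.24×10^-5; Term 2 = ν·Q^9.4·(…)^5.2 = 0.00168
D = 0.66·(1.24×10^-5 + 0.00168)^0.04 = 0.5113 m = 511 mm
Check: V = 1.89 m/s, Re = 5.89×10^5, f = 0.01277, h_f = 9.04 m ≈ 9.66 m ✓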